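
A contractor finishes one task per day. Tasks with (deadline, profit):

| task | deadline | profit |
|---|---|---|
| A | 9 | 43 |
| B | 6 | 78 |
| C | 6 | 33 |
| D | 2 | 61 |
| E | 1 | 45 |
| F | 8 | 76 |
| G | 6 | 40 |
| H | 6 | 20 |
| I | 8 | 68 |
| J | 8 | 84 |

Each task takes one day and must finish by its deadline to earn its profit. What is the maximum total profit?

528

By profit: J(d8,84), B(d6,78), F(d8,76), I(d8,68), D(d2,61), E(d1,45), A(d9,43), G(d6,40), C(d6,33), H(d6,20)
J→slot 8; B→slot 6; F→slot 7; I→slot 5; D→slot 2; E→slot 1; A→slot 9; G→slot 4; C→slot 3; H skipped.
Profit = 45 + 61 + 33 + 40 + 68 + 78 + 76 + 84 + 43 = 528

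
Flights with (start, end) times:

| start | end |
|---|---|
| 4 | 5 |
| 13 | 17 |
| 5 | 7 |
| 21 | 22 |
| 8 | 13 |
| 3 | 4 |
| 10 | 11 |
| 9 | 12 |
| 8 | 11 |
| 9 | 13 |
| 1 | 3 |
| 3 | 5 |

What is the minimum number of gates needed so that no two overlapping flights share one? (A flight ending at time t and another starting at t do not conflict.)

5

The answer is the maximum number of intervals overlapping at any instant.
starts: [1, 3, 3, 4, 5, 8, 8, 9, 9, 10, 13, 21]
ends:   [3, 4, 5, 5, 7, 11, 11, 12, 13, 13, 17, 22]
s1→1 e3→0 s3→1 s3→2 e4→1 s4→2 e5→1 e5→0 s5→1 e7→0 s8→1 s8→2 s9→3 s9→4 s10→5  — peak 5.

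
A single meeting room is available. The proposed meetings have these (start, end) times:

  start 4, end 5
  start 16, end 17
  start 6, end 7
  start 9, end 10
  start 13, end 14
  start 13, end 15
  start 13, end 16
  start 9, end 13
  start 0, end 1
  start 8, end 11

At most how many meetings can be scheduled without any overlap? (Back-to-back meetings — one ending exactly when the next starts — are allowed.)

6

Sorted by end: (0,1)  (4,5)  (6,7)  (9,10)  (8,11)  (9,13)  (13,14)  (13,15)  (13,16)  (16,17)
take (0,1); take (4,5); take (6,7); take (9,10); take (13,14); skip (13,15); take (16,17).
Selected 6 meetings.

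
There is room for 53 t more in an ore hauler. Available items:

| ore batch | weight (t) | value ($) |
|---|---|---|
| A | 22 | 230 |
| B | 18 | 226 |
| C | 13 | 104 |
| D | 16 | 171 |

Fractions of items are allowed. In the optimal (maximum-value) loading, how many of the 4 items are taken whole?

2

Greedy by value/weight ratio, highest first.
Order: B (226/18=12.56) > D (171/16=10.69) > A (230/22=10.45) > C (104/13=8.00)
Fill: take B (18 @ 226) → take D (16 @ 171) → take 19/22 of A → 198.64; 53/53 used.
2 item(s) taken whole; one partial (take 19/22 of A).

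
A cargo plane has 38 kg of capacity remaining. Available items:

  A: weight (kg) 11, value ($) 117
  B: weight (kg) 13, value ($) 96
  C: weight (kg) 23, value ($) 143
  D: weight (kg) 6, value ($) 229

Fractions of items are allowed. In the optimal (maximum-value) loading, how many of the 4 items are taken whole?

3

Greedy by value/weight ratio, highest first.
Ratios (sorted): D 38.17, A 10.64, B 7.38, C 6.22
take D (6 @ 229); take A (11 @ 117); take B (13 @ 96); take 8/23 of C → 49.74. Capacity used 38/38.
3 item(s) taken whole; one partial (take 8/23 of C).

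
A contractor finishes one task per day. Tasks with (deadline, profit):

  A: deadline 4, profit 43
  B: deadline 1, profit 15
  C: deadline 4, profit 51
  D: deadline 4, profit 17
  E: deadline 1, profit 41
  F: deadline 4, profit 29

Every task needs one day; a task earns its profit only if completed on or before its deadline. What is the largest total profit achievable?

164

Profit order: C=51 A=43 E=41 F=29 D=17 B=15
Assign: C→slot 4, A→slot 3, E→slot 1, F→slot 2, D skipped, B skipped.
Slots: [1:E] [2:F] [3:A] [4:C]
Profit = 41 + 29 + 43 + 51 = 164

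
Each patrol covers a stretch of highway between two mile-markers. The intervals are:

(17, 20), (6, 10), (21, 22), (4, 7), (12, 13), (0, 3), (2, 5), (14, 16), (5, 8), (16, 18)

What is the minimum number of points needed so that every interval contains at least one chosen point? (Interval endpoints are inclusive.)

Process intervals by earliest right end; each time one isn't hit yet, stab at its right endpoint.
By right end: [0,3]  [2,5]  [4,7]  [5,8]  [6,10]  [12,13]  [14,16]  [16,18]  [17,20]  [21,22]
[0,3] uncovered → point at 3; [4,7] uncovered → point at 7; [12,13] uncovered → point at 13; [14,16] uncovered → point at 16; [17,20] uncovered → point at 20; [21,22] uncovered → point at 22.
Points: 3, 7, 13, 16, 20, 22 (6 total).

6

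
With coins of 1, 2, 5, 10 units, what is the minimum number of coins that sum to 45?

5

45 = 4×10 + 1×5
Total coins = 4 + 1 = 5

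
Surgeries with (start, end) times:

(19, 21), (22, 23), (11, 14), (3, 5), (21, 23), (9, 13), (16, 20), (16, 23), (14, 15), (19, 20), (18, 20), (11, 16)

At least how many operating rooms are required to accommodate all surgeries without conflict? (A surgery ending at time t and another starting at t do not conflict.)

The answer is the maximum number of intervals overlapping at any instant.
starts: [3, 9, 11, 11, 14, 16, 16, 18, 19, 19, 21, 22]
ends:   [5, 13, 14, 15, 16, 20, 20, 20, 21, 23, 23, 23]
s3→1 e5→0 s9→1 s11→2 s11→3 e13→2 e14→1 s14→2 e15→1 e16→0 s16→1 s16→2 s18→3 s19→4 s19→5  — peak 5.

5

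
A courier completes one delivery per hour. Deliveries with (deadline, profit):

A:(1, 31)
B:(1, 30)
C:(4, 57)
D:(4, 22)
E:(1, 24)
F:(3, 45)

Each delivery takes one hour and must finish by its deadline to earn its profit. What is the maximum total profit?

155

Take jobs in profit order; each goes to the latest open slot no later than its deadline.
Profit order: C=57 F=45 A=31 B=30 E=24 D=22
Assign: C→slot 4, F→slot 3, A→slot 1, B skipped, E skipped, D→slot 2.
Slots: [1:A] [2:D] [3:F] [4:C]
Profit = 31 + 22 + 45 + 57 = 155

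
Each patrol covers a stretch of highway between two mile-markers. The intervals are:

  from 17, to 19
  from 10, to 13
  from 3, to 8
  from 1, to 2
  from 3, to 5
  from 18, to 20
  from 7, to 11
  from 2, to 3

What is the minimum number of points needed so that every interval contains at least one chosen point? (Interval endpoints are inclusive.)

4

Sort by right endpoint; whenever an interval is uncovered, place a point at its right end.
By right end: [1,2]  [2,3]  [3,5]  [3,8]  [7,11]  [10,13]  [17,19]  [18,20]
[1,2] uncovered → point at 2; [3,5] uncovered → point at 5; [7,11] uncovered → point at 11; [17,19] uncovered → point at 19.
Points: 2, 5, 11, 19 (4 total).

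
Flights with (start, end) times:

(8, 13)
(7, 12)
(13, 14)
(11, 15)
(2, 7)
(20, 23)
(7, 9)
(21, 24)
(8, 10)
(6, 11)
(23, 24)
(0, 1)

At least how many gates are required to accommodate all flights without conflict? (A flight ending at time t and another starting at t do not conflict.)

5

starts: [0, 2, 6, 7, 7, 8, 8, 11, 13, 20, 21, 23]
ends:   [1, 7, 9, 10, 11, 12, 13, 14, 15, 23, 24, 24]
s0→1 e1→0 s2→1 s6→2 e7→1 s7→2 s7→3 s8→4 s8→5  — peak 5.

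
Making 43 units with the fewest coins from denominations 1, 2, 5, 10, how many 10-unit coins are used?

4

Greedy: take as many of the largest coin as possible, then repeat with the remainder.
43 − 4×10→3 − 1×2→1 − 1×1→0
Count of 10: 4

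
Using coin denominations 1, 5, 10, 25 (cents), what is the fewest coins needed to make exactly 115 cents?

Greedy: take as many of the largest coin as possible, then repeat with the remainder.
115 − 4×25→15 − 1×10→5 − 1×5→0
Total coins = 4 + 1 + 1 = 6

6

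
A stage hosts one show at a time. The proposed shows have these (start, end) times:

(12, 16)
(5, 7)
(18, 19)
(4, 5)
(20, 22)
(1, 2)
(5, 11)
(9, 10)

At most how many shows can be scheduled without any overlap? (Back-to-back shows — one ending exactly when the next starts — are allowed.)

7

Sorted by end: (1,2)  (4,5)  (5,7)  (9,10)  (5,11)  (12,16)  (18,19)  (20,22)
take (1,2); take (4,5); take (5,7); take (9,10); take (12,16); take (18,19); take (20,22).
Selected 7 shows.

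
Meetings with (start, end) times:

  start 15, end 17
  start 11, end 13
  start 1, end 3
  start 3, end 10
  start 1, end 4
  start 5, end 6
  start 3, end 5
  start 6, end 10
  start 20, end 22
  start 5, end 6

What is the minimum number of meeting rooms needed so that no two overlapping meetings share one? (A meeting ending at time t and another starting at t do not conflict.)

3

Count concurrent intervals with a sweep; the peak is the room count.
starts: [1, 1, 3, 3, 5, 5, 6, 11, 15, 20]
ends:   [3, 4, 5, 6, 6, 10, 10, 13, 17, 22]
s1→1 s1→2 e3→1 s3→2 s3→3  — peak 3.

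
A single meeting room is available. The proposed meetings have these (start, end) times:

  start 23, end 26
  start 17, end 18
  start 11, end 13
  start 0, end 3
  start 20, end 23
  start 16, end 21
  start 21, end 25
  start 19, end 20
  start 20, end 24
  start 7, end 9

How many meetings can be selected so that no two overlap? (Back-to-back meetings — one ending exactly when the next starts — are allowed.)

7

Sort by end time and greedily take each interval whose start is ≥ the last chosen end.
Sorted by end: (0,3)  (7,9)  (11,13)  (17,18)  (19,20)  (16,21)  (20,23)  (20,24)  (21,25)  (23,26)
take (0,3); take (7,9); take (11,13); take (17,18); take (19,20); skip (16,21); take (20,23); skip (20,24); take (23,26).
Selected 7 meetings.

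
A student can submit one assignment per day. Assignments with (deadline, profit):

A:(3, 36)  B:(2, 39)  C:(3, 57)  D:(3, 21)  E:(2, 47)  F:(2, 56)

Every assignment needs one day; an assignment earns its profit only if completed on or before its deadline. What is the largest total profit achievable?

Sort by profit descending; place each in the latest free slot ≤ its deadline.
By profit: C(d3,57), F(d2,56), E(d2,47), B(d2,39), A(d3,36), D(d3,21)
C→slot 3; F→slot 2; E→slot 1; B skipped; A skipped; D skipped.
Profit = 47 + 56 + 57 = 160

160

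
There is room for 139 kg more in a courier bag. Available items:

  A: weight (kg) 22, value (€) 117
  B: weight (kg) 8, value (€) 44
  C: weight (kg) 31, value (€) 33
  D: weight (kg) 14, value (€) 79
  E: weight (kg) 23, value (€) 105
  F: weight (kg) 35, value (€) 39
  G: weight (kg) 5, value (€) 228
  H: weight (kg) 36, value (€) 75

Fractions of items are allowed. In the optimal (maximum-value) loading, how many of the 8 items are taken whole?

Greedy by value/weight ratio, highest first.
Ratios (sorted): G 45.60, D 5.64, B 5.50, A 5.32, E 4.57, H 2.08, F 1.11, C 1.06
take G (5 @ 228); take D (14 @ 79); take B (8 @ 44); take A (22 @ 117); take E (23 @ 105); take H (36 @ 75); take 31/35 of F → 34.54. Capacity used 139/139.
6 item(s) taken whole; one partial (take 31/35 of F).

6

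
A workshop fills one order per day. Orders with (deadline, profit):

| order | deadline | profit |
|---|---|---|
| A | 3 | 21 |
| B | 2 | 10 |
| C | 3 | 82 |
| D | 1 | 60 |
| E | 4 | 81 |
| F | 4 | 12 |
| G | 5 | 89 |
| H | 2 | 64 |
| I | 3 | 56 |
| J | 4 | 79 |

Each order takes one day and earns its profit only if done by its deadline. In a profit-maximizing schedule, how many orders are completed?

5

Profit order: G=89 C=82 E=81 J=79 H=64 D=60 I=56 A=21 F=12 B=10
Assign: G→slot 5, C→slot 3, E→slot 4, J→slot 2, H→slot 1, D skipped, I skipped, A skipped, F skipped, B skipped.
Slots: [1:H] [2:J] [3:C] [4:E] [5:G]
5 of 10 scheduled.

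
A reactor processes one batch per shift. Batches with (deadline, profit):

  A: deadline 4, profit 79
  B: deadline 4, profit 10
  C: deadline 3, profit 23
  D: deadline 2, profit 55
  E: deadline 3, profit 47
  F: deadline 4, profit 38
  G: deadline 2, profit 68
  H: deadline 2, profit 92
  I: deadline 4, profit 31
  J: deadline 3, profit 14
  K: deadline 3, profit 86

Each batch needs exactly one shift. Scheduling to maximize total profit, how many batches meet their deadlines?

Sort by profit descending; place each in the latest free slot ≤ its deadline.
Profit order: H=92 K=86 A=79 G=68 D=55 E=47 F=38 I=31 C=23 J=14 B=10
Assign: H→slot 2, K→slot 3, A→slot 4, G→slot 1, D skipped, E skipped, F skipped, I skipped, C skipped, J skipped, B skipped.
Slots: [1:G] [2:H] [3:K] [4:A]
4 of 11 scheduled.

4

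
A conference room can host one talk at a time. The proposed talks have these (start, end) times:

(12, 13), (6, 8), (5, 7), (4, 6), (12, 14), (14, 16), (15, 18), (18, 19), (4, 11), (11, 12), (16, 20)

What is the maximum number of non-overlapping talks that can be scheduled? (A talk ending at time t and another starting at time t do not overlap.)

By end time: (4,6), (5,7), (6,8), (4,11), (11,12), (12,13), (12,14), (14,16), (15,18), (18,19), (16,20).
Pick (4,6); next start ≥ 6 → (6,8); next start ≥ 8 → (11,12); next start ≥ 12 → (12,13); next start ≥ 13 → (14,16); next start ≥ 16 → (18,19).
Selected 6 talks.

6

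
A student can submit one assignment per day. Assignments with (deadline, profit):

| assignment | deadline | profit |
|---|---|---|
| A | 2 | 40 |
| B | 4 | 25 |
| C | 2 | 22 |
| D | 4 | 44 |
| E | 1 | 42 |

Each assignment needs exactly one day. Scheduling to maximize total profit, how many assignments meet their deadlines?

4

By profit: D(d4,44), E(d1,42), A(d2,40), B(d4,25), C(d2,22)
D→slot 4; E→slot 1; A→slot 2; B→slot 3; C skipped.
4 of 5 scheduled.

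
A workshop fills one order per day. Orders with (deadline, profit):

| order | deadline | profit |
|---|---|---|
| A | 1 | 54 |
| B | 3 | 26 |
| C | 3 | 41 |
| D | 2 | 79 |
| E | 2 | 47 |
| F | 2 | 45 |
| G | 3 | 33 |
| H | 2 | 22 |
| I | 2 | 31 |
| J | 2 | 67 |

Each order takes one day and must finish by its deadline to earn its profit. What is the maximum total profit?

187

Take jobs in profit order; each goes to the latest open slot no later than its deadline.
Profit order: D=79 J=67 A=54 E=47 F=45 C=41 G=33 I=31 B=26 H=22
Assign: D→slot 2, J→slot 1, A skipped, E skipped, F skipped, C→slot 3, G skipped, I skipped, B skipped, H skipped.
Slots: [1:J] [2:D] [3:C]
Profit = 67 + 79 + 41 = 187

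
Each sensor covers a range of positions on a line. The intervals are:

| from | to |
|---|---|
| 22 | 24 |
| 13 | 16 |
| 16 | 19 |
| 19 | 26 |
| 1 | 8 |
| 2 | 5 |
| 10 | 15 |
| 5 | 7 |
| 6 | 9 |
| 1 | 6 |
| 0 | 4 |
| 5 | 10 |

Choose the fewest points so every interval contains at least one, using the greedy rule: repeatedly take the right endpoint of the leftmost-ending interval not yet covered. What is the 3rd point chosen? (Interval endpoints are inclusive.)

Sort by right endpoint; whenever an interval is uncovered, place a point at its right end.
Sorted: [0,4] [2,5] [1,6] [5,7] [1,8] [6,9] [5,10] [10,15] [13,16] [16,19] [22,24] [19,26]
{[0,4],[2,5],[1,6]} hit by 4; {[5,7],[1,8],[6,9],[5,10]} hit by 7; {[10,15],[13,16]} hit by 15; {[16,19]} hit by 19; {[22,24],[19,26]} hit by 24.
Points: 4, 7, 15, 19, 24 (5 total).

15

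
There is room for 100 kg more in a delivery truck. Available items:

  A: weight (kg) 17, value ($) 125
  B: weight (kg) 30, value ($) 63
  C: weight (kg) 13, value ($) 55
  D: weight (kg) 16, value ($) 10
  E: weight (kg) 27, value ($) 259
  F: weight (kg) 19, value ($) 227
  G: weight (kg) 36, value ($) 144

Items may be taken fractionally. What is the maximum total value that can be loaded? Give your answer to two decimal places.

Greedy by value/weight ratio, highest first.
Order: F (227/19=11.95) > E (259/27=9.59) > A (125/17=7.35) > C (55/13=4.23) > G (144/36=4.00) > B (63/30=2.10) > D (10/16=0.62)
Fill: take F (19 @ 227) → take E (27 @ 259) → take A (17 @ 125) → take C (13 @ 55) → take 24/36 of G → 96.00; 100/100 used.
Total value = 762.00

762.00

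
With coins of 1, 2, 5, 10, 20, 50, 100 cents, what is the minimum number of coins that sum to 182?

Use the largest denomination that fits, subtract, and repeat.
182 = 1×100 + 1×50 + 1×20 + 1×10 + 1×2
Total coins = 1 + 1 + 1 + 1 + 1 = 5

5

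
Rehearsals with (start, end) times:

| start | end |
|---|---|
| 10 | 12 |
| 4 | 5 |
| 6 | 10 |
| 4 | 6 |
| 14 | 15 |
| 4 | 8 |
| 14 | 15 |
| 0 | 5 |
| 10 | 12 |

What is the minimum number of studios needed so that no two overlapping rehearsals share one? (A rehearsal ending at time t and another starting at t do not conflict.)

4

Count concurrent intervals with a sweep; the peak is the room count.
starts: [0, 4, 4, 4, 6, 10, 10, 14, 14]
ends:   [5, 5, 6, 8, 10, 12, 12, 15, 15]
s0→1 s4→2 s4→3 s4→4  — peak 4.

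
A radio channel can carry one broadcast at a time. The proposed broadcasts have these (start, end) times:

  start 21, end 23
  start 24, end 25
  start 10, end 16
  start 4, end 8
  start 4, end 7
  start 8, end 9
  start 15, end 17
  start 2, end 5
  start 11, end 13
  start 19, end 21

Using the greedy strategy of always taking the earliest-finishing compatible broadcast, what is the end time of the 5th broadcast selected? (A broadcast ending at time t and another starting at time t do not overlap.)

21

Sorted by end: (2,5)  (4,7)  (4,8)  (8,9)  (11,13)  (10,16)  (15,17)  (19,21)  (21,23)  (24,25)
take (2,5); take (8,9); take (11,13); take (15,17); take (19,21); take (21,23); take (24,25).
Selected: (2,5) (8,9) (11,13) (15,17) (19,21) (21,23) (24,25)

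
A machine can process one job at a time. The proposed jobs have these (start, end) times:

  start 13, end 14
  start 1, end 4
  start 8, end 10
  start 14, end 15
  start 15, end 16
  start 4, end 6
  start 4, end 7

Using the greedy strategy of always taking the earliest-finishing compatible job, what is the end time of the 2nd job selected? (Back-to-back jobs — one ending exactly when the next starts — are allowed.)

6

Order by finish time; keep every interval that doesn't clash with the previous kept one.
By end time: (1,4), (4,6), (4,7), (8,10), (13,14), (14,15), (15,16).
Pick (1,4); next start ≥ 4 → (4,6); next start ≥ 6 → (8,10); next start ≥ 10 → (13,14); next start ≥ 14 → (14,15); next start ≥ 15 → (15,16).
Selected: (1,4) (4,6) (8,10) (13,14) (14,15) (15,16)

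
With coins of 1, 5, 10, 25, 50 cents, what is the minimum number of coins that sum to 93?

7

Greedy: take as many of the largest coin as possible, then repeat with the remainder.
93 − 1×50→43 − 1×25→18 − 1×10→8 − 1×5→3 − 3×1→0
Total coins = 1 + 1 + 1 + 1 + 3 = 7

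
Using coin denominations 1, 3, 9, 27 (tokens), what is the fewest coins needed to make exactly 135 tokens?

Use the largest denomination that fits, subtract, and repeat.
135 − 5×27→0
Total coins = 5 = 5

5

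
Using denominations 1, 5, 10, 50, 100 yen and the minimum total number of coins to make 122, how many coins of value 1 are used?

Greedy: take as many of the largest coin as possible, then repeat with the remainder.
122 − 1×100→22 − 2×10→2 − 2×1→0
Count of 1: 2

2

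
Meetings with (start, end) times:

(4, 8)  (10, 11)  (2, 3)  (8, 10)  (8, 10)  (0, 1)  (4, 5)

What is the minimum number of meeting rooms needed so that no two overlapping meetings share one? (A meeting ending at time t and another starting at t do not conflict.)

2

Events (time:±→running): 0:+→1 1:-→0 2:+→1 3:-→0 4:+→1 4:+→2 … peak 2.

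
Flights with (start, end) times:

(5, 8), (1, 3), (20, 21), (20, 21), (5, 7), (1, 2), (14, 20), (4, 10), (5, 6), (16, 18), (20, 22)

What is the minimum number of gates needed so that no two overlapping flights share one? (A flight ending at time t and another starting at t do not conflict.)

4

Count concurrent intervals with a sweep; the peak is the room count.
Events (time:±→running): 1:+→1 1:+→2 2:-→1 3:-→0 4:+→1 5:+→2 5:+→3 5:+→4 … peak 4.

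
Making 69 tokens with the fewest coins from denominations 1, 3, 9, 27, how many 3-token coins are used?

2

Greedy: take as many of the largest coin as possible, then repeat with the remainder.
69 − 2×27→15 − 1×9→6 − 2×3→0
Count of 3: 2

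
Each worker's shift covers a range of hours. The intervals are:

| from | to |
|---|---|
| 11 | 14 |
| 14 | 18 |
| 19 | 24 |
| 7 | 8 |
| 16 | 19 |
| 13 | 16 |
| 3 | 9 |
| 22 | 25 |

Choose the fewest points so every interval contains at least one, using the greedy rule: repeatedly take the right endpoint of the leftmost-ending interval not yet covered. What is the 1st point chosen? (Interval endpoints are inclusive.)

8

Process intervals by earliest right end; each time one isn't hit yet, stab at its right endpoint.
Sorted: [7,8] [3,9] [11,14] [13,16] [14,18] [16,19] [19,24] [22,25]
{[7,8],[3,9]} hit by 8; {[11,14],[13,16],[14,18]} hit by 14; {[16,19],[19,24]} hit by 19; {[22,25]} hit by 25.
Points: 8, 14, 19, 25 (4 total).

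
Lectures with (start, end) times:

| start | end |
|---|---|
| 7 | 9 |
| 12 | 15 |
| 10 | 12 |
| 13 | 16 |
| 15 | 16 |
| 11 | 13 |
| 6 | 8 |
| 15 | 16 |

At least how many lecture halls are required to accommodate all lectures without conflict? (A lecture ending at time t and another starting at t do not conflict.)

3

starts: [6, 7, 10, 11, 12, 13, 15, 15]
ends:   [8, 9, 12, 13, 15, 16, 16, 16]
s6→1 s7→2 e8→1 e9→0 s10→1 s11→2 e12→1 s12→2 e13→1 s13→2 e15→1 s15→2 s15→3  — peak 3.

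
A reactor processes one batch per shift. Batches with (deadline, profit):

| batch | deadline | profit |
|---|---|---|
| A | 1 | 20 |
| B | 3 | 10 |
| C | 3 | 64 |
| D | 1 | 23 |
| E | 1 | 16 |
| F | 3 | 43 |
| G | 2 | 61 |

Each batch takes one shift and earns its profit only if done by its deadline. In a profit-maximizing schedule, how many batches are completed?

Sort by profit descending; place each in the latest free slot ≤ its deadline.
Profit order: C=64 G=61 F=43 D=23 A=20 E=16 B=10
Assign: C→slot 3, G→slot 2, F→slot 1, D skipped, A skipped, E skipped, B skipped.
Slots: [1:F] [2:G] [3:C]
3 of 7 scheduled.

3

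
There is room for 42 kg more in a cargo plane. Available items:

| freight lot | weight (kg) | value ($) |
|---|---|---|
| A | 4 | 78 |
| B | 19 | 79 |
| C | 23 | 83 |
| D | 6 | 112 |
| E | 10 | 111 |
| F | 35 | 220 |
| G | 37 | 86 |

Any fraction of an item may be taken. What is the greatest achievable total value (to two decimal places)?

Greedy by value/weight ratio, highest first.
Order: A (78/4=19.50) > D (112/6=18.67) > E (111/10=11.10) > F (220/35=6.29) > B (79/19=4.16) > C (83/23=3.61) > G (86/37=2.32)
Fill: take A (4 @ 78) → take D (6 @ 112) → take E (10 @ 111) → take 22/35 of F → 138.29; 42/42 used.
Total value = 439.29

439.29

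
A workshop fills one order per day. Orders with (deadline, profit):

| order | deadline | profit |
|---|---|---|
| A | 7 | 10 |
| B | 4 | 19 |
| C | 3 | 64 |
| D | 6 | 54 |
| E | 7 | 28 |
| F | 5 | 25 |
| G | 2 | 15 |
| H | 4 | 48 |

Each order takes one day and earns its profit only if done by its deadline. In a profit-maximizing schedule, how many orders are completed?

7

Take jobs in profit order; each goes to the latest open slot no later than its deadline.
By profit: C(d3,64), D(d6,54), H(d4,48), E(d7,28), F(d5,25), B(d4,19), G(d2,15), A(d7,10)
C→slot 3; D→slot 6; H→slot 4; E→slot 7; F→slot 5; B→slot 2; G→slot 1; A skipped.
7 of 8 scheduled.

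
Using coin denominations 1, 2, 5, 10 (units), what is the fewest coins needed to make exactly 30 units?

3

Greedy: take as many of the largest coin as possible, then repeat with the remainder.
30 = 3×10
Total coins = 3 = 3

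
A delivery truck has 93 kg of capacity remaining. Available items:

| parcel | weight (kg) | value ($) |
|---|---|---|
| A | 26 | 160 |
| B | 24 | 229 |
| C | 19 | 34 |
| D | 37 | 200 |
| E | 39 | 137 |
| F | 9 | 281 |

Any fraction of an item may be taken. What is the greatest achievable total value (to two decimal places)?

Greedy by value/weight ratio, highest first.
Order: F (281/9=31.22) > B (229/24=9.54) > A (160/26=6.15) > D (200/37=5.41) > E (137/39=3.51) > C (34/19=1.79)
Fill: take F (9 @ 281) → take B (24 @ 229) → take A (26 @ 160) → take 34/37 of D → 183.78; 93/93 used.
Total value = 853.78

853.78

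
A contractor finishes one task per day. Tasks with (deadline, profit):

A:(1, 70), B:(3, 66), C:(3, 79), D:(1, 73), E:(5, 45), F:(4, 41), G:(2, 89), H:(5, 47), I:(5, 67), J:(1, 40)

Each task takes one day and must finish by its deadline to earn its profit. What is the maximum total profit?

355

Profit order: G=89 C=79 D=73 A=70 I=67 B=66 H=47 E=45 F=41 J=40
Assign: G→slot 2, C→slot 3, D→slot 1, A skipped, I→slot 5, B skipped, H→slot 4, E skipped, F skipped, J skipped.
Slots: [1:D] [2:G] [3:C] [4:H] [5:I]
Profit = 73 + 89 + 79 + 47 + 67 = 355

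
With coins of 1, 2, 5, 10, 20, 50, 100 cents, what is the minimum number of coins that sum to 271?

5

Greedy: take as many of the largest coin as possible, then repeat with the remainder.
271 = 2×100 + 1×50 + 1×20 + 1×1
Total coins = 2 + 1 + 1 + 1 = 5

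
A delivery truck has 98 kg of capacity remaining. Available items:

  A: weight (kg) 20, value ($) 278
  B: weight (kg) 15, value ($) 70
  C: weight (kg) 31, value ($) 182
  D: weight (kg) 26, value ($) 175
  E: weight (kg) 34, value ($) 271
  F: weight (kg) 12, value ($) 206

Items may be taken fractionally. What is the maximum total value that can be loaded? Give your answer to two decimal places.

Order: F (206/12=17.17) > A (278/20=13.90) > E (271/34=7.97) > D (175/26=6.73) > C (182/31=5.87) > B (70/15=4.67)
Fill: take F (12 @ 206) → take A (20 @ 278) → take E (34 @ 271) → take D (26 @ 175) → take 6/31 of C → 35.23; 98/98 used.
Total value = 965.23

965.23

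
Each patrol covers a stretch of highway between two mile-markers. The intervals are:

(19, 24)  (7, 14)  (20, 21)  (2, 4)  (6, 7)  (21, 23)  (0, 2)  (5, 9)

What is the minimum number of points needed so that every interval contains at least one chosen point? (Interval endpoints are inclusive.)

3

Sort by right endpoint; whenever an interval is uncovered, place a point at its right end.
By right end: [0,2]  [2,4]  [6,7]  [5,9]  [7,14]  [20,21]  [21,23]  [19,24]
[0,2] uncovered → point at 2; [6,7] uncovered → point at 7; [20,21] uncovered → point at 21.
Points: 2, 7, 21 (3 total).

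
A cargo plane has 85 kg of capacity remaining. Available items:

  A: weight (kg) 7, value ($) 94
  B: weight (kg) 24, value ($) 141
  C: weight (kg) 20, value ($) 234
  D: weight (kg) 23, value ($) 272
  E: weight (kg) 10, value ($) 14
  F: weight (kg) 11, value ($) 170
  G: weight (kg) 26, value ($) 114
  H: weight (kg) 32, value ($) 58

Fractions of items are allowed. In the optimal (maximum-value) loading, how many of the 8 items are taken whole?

Ratios (sorted): F 15.45, A 13.43, D 11.83, C 11.70, B 5.88, G 4.38, H 1.81, E 1.40
take F (11 @ 170); take A (7 @ 94); take D (23 @ 272); take C (20 @ 234); take B (24 @ 141). Capacity used 85/85.
5 item(s) taken whole.

5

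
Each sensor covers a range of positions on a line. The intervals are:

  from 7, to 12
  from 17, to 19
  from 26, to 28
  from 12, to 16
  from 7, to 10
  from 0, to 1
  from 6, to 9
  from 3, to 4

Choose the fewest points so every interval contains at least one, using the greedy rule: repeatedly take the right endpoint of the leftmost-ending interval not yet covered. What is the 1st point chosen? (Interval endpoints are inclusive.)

Sort by right endpoint; whenever an interval is uncovered, place a point at its right end.
By right end: [0,1]  [3,4]  [6,9]  [7,10]  [7,12]  [12,16]  [17,19]  [26,28]
[0,1] uncovered → point at 1; [3,4] uncovered → point at 4; [6,9] uncovered → point at 9; [12,16] uncovered → point at 16; [17,19] uncovered → point at 19; [26,28] uncovered → point at 28.
Points: 1, 4, 9, 16, 19, 28 (6 total).

1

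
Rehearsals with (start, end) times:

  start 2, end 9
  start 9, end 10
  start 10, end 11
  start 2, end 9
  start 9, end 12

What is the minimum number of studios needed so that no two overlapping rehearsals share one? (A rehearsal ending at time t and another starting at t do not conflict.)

Count concurrent intervals with a sweep; the peak is the room count.
Events (time:±→running): 2:+→1 2:+→2 … peak 2.

2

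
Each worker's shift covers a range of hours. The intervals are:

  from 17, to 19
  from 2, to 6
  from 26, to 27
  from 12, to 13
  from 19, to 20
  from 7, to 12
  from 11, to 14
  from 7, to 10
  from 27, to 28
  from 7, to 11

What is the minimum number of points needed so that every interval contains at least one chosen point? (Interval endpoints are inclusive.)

5

Sorted: [2,6] [7,10] [7,11] [7,12] [12,13] [11,14] [17,19] [19,20] [26,27] [27,28]
{[2,6]} hit by 6; {[7,10],[7,11],[7,12]} hit by 10; {[12,13],[11,14]} hit by 13; {[17,19],[19,20]} hit by 19; {[26,27],[27,28]} hit by 27.
Points: 6, 10, 13, 19, 27 (5 total).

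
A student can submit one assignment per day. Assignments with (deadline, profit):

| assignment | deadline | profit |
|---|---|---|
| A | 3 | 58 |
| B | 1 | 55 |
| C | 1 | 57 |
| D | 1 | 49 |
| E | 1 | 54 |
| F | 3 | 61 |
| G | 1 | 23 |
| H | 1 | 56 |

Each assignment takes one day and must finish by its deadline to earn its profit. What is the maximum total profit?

Take jobs in profit order; each goes to the latest open slot no later than its deadline.
Profit order: F=61 A=58 C=57 H=56 B=55 E=54 D=49 G=23
Assign: F→slot 3, A→slot 2, C→slot 1, H skipped, B skipped, E skipped, D skipped, G skipped.
Slots: [1:C] [2:A] [3:F]
Profit = 57 + 58 + 61 = 176

176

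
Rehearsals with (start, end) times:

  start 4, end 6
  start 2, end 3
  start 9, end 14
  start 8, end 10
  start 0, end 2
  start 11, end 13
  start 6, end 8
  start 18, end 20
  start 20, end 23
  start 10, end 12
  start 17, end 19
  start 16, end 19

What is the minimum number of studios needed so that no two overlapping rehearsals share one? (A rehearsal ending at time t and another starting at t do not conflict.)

3

Events (time:±→running): 0:+→1 2:-→0 2:+→1 3:-→0 4:+→1 6:-→0 6:+→1 8:-→0 8:+→1 9:+→2 10:-→1 10:+→2 11:+→3 … peak 3.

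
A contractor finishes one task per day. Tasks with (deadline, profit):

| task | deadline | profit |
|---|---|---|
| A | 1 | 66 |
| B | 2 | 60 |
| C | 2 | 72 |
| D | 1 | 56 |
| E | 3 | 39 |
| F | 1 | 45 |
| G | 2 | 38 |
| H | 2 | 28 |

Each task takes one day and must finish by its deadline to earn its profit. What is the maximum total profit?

177

Take jobs in profit order; each goes to the latest open slot no later than its deadline.
Profit order: C=72 A=66 B=60 D=56 F=45 E=39 G=38 H=28
Assign: C→slot 2, A→slot 1, B skipped, D skipped, F skipped, E→slot 3, G skipped, H skipped.
Slots: [1:A] [2:C] [3:E]
Profit = 66 + 72 + 39 = 177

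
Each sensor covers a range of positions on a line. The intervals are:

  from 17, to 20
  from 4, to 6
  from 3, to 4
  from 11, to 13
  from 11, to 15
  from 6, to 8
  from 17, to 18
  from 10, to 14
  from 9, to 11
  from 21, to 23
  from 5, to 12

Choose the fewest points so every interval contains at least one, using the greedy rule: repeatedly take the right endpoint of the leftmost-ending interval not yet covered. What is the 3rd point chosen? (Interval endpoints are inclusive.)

Sorted: [3,4] [4,6] [6,8] [9,11] [5,12] [11,13] [10,14] [11,15] [17,18] [17,20] [21,23]
{[3,4],[4,6]} hit by 4; {[6,8]} hit by 8; {[9,11],[5,12],[11,13],[10,14],[11,15]} hit by 11; {[17,18],[17,20]} hit by 18; {[21,23]} hit by 23.
Points: 4, 8, 11, 18, 23 (5 total).

11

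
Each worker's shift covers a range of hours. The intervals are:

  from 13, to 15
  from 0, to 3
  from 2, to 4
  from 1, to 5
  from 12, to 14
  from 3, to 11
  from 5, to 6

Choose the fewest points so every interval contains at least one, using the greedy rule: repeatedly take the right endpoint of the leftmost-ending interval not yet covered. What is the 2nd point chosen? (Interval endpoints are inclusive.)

6

Process intervals by earliest right end; each time one isn't hit yet, stab at its right endpoint.
Sorted: [0,3] [2,4] [1,5] [5,6] [3,11] [12,14] [13,15]
{[0,3],[2,4],[1,5]} hit by 3; {[5,6],[3,11]} hit by 6; {[12,14],[13,15]} hit by 14.
Points: 3, 6, 14 (3 total).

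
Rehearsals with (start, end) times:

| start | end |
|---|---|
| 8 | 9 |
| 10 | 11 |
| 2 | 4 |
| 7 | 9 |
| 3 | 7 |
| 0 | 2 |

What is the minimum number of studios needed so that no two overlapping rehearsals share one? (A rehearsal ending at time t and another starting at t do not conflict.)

2

starts: [0, 2, 3, 7, 8, 10]
ends:   [2, 4, 7, 9, 9, 11]
s0→1 e2→0 s2→1 s3→2  — peak 2.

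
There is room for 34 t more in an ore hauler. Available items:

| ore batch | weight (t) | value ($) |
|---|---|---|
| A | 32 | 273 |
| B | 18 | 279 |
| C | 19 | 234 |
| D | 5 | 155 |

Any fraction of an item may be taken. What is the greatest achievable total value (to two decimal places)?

Order: D (155/5=31.00) > B (279/18=15.50) > C (234/19=12.32) > A (273/32=8.53)
Fill: take D (5 @ 155) → take B (18 @ 279) → take 11/19 of C → 135.47; 34/34 used.
Total value = 569.47

569.47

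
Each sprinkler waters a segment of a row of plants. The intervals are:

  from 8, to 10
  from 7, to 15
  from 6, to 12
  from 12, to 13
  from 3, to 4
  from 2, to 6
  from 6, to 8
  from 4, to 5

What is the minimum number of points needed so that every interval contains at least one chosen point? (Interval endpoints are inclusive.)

3

By right end: [3,4]  [4,5]  [2,6]  [6,8]  [8,10]  [6,12]  [12,13]  [7,15]
[3,4] uncovered → point at 4; [6,8] uncovered → point at 8; [12,13] uncovered → point at 13.
Points: 4, 8, 13 (3 total).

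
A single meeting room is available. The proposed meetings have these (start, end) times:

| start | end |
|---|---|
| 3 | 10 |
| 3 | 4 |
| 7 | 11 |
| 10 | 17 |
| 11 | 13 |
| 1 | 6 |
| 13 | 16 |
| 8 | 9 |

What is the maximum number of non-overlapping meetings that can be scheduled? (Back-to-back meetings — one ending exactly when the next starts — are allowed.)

4

Greedy by earliest finish: after sorting by end time, pick each interval compatible with the last pick.
Sorted by end: (3,4)  (1,6)  (8,9)  (3,10)  (7,11)  (11,13)  (13,16)  (10,17)
take (3,4); take (8,9); skip (3,10); take (11,13); take (13,16).
Selected 4 meetings.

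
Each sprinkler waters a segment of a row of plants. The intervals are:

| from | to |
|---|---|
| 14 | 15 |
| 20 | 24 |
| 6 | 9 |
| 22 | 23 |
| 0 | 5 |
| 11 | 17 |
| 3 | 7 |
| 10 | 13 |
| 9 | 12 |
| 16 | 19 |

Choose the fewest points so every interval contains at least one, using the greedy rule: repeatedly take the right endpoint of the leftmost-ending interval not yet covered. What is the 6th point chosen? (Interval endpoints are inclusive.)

23

Process intervals by earliest right end; each time one isn't hit yet, stab at its right endpoint.
Sorted: [0,5] [3,7] [6,9] [9,12] [10,13] [14,15] [11,17] [16,19] [22,23] [20,24]
{[0,5],[3,7]} hit by 5; {[6,9],[9,12]} hit by 9; {[10,13]} hit by 13; {[14,15],[11,17]} hit by 15; {[16,19]} hit by 19; {[22,23],[20,24]} hit by 23.
Points: 5, 9, 13, 15, 19, 23 (6 total).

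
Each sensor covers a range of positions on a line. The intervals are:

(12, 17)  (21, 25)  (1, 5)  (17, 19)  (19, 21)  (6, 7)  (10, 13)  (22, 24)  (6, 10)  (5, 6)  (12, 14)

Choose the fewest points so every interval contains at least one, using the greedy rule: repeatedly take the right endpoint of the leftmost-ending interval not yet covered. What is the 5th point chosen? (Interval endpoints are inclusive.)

24

Process intervals by earliest right end; each time one isn't hit yet, stab at its right endpoint.
Sorted: [1,5] [5,6] [6,7] [6,10] [10,13] [12,14] [12,17] [17,19] [19,21] [22,24] [21,25]
{[1,5],[5,6]} hit by 5; {[6,7],[6,10]} hit by 7; {[10,13],[12,14],[12,17]} hit by 13; {[17,19],[19,21]} hit by 19; {[22,24],[21,25]} hit by 24.
Points: 5, 7, 13, 19, 24 (5 total).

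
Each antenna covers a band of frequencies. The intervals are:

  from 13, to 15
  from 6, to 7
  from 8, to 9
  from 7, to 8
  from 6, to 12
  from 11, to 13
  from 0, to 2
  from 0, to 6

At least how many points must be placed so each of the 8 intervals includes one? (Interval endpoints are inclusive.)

Sort by right endpoint; whenever an interval is uncovered, place a point at its right end.
By right end: [0,2]  [0,6]  [6,7]  [7,8]  [8,9]  [6,12]  [11,13]  [13,15]
[0,2] uncovered → point at 2; [6,7] uncovered → point at 7; [8,9] uncovered → point at 9; [11,13] uncovered → point at 13.
Points: 2, 7, 9, 13 (4 total).

4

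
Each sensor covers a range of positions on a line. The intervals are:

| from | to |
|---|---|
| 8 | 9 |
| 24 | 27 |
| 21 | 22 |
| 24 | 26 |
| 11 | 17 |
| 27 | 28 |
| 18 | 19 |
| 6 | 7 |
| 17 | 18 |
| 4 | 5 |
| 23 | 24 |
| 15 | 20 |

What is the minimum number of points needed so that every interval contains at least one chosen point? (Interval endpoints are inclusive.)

Sort by right endpoint; whenever an interval is uncovered, place a point at its right end.
Sorted: [4,5] [6,7] [8,9] [11,17] [17,18] [18,19] [15,20] [21,22] [23,24] [24,26] [24,27] [27,28]
{[4,5]} hit by 5; {[6,7]} hit by 7; {[8,9]} hit by 9; {[11,17],[17,18]} hit by 17; {[18,19],[15,20]} hit by 19; {[21,22]} hit by 22; {[23,24],[24,26],[24,27]} hit by 24; {[27,28]} hit by 28.
Points: 5, 7, 9, 17, 19, 22, 24, 28 (8 total).

8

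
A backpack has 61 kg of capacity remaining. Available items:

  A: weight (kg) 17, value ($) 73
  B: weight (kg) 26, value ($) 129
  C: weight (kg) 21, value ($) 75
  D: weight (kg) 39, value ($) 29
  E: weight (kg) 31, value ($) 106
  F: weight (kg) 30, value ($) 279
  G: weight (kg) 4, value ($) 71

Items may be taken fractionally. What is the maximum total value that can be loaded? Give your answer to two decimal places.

Ratios (sorted): G 17.75, F 9.30, B 4.96, A 4.29, C 3.57, E 3.42, D 0.74
take G (4 @ 71); take F (30 @ 279); take B (26 @ 129); take 1/17 of A → 4.29. Capacity used 61/61.
Total value = 483.29

483.29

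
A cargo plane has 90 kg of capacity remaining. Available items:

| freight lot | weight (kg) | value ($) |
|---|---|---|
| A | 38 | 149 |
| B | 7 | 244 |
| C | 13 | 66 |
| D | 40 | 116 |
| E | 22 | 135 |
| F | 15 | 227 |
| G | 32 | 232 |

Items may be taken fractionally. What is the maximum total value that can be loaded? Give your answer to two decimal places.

Sort by value per unit weight and fill in that order.
Order: B (244/7=34.86) > F (227/15=15.13) > G (232/32=7.25) > E (135/22=6.14) > C (66/13=5.08) > A (149/38=3.92) > D (116/40=2.90)
Fill: take B (7 @ 244) → take F (15 @ 227) → take G (32 @ 232) → take E (22 @ 135) → take C (13 @ 66) → take 1/38 of A → 3.92; 90/90 used.
Total value = 907.92

907.92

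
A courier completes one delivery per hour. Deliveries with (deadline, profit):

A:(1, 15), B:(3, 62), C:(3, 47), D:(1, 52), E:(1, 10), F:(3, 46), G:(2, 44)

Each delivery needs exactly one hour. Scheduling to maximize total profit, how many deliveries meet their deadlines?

3

Profit order: B=62 D=52 C=47 F=46 G=44 A=15 E=10
Assign: B→slot 3, D→slot 1, C→slot 2, F skipped, G skipped, A skipped, E skipped.
Slots: [1:D] [2:C] [3:B]
3 of 7 scheduled.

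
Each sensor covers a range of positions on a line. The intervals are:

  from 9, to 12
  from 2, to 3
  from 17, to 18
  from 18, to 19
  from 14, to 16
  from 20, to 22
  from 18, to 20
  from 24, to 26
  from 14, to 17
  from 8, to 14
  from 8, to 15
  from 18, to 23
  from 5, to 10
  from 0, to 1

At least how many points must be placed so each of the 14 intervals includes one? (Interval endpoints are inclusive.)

7

Process intervals by earliest right end; each time one isn't hit yet, stab at its right endpoint.
By right end: [0,1]  [2,3]  [5,10]  [9,12]  [8,14]  [8,15]  [14,16]  [14,17]  [17,18]  [18,19]  [18,20]  [20,22]  [18,23]  [24,26]
[0,1] uncovered → point at 1; [2,3] uncovered → point at 3; [5,10] uncovered → point at 10; [14,16] uncovered → point at 16; [17,18] uncovered → point at 18; [20,22] uncovered → point at 22; [24,26] uncovered → point at 26.
Points: 1, 3, 10, 16, 18, 22, 26 (7 total).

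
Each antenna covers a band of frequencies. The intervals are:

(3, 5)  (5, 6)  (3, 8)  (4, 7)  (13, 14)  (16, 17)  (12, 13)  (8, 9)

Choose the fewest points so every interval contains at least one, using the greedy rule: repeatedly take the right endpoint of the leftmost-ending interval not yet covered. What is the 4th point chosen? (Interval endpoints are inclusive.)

17

Sort by right endpoint; whenever an interval is uncovered, place a point at its right end.
Sorted: [3,5] [5,6] [4,7] [3,8] [8,9] [12,13] [13,14] [16,17]
{[3,5],[5,6],[4,7],[3,8]} hit by 5; {[8,9]} hit by 9; {[12,13],[13,14]} hit by 13; {[16,17]} hit by 17.
Points: 5, 9, 13, 17 (4 total).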